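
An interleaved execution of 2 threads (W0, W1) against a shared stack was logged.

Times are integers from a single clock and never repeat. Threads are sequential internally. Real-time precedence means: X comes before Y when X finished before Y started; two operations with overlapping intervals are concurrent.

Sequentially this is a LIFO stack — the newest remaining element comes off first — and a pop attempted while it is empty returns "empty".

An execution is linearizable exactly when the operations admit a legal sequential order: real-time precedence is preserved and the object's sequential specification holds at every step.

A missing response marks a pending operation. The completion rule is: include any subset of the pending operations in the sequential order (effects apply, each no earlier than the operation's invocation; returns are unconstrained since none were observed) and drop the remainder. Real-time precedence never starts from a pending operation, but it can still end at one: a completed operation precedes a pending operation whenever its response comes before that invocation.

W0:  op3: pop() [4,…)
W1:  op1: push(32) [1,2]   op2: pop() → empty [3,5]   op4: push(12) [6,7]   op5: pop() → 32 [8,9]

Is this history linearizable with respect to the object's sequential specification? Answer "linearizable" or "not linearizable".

not linearizable

events 1..8 are fine; event 9 — the response of op5 at time 9 — makes the prefix non-linearizable
the sole real-time-consistent order of 4 completed operations fails the stack replay
every completion of the 1 pending operation (op3) was checked; none linearizes
e.g. op1, op2, op4, op5 (pending dropped): illegal at step 2, since op2 pop() → empty cannot apply there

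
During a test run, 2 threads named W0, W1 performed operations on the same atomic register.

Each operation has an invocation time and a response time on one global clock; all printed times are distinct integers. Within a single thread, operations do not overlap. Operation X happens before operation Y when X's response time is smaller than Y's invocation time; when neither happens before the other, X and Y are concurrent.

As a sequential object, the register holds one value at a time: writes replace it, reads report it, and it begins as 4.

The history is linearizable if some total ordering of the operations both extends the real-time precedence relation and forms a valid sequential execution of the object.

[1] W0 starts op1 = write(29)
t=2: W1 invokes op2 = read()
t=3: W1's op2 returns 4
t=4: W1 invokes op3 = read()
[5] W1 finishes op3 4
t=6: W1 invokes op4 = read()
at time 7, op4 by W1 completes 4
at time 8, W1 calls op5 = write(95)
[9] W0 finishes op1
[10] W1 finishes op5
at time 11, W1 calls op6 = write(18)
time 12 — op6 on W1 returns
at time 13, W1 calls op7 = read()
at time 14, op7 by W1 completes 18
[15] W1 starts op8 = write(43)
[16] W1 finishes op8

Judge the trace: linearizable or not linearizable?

linearizable

a witness: op2, op3, op4, op1, op5, op6, op7, op8
step 1: op2 read() → 4 — value 4
step 2: op3 read() → 4 — value 4
step 3: op4 read() → 4 — value 4
step 4: op1 write(29) — value 29
step 5: op5 write(95) — value 95
step 6: op6 write(18) — value 18
step 7: op7 read() → 18 — value 18
step 8: op8 write(43) — value 43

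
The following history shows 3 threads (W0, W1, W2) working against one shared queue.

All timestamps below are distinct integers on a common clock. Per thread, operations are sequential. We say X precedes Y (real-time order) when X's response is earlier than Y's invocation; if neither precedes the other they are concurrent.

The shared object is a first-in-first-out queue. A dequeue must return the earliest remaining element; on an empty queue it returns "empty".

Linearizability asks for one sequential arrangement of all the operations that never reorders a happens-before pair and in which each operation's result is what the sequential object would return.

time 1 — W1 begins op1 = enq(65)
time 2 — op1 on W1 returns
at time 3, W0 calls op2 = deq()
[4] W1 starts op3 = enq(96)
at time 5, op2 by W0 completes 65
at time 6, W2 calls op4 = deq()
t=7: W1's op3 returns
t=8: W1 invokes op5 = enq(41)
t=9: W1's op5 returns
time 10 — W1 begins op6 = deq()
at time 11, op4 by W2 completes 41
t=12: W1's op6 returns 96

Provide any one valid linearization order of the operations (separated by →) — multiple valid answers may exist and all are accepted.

op1 → op2 → op3 → op5 → op6 → op4

step 1: op1 enq(65) — queue <65>
step 2: op2 deq() → 65 — queue <>
step 3: op3 enq(96) — queue <96>
step 4: op5 enq(41) — queue <96,41>
step 5: op6 deq() → 96 — queue <41>
step 6: op4 deq() → 41 — queue <>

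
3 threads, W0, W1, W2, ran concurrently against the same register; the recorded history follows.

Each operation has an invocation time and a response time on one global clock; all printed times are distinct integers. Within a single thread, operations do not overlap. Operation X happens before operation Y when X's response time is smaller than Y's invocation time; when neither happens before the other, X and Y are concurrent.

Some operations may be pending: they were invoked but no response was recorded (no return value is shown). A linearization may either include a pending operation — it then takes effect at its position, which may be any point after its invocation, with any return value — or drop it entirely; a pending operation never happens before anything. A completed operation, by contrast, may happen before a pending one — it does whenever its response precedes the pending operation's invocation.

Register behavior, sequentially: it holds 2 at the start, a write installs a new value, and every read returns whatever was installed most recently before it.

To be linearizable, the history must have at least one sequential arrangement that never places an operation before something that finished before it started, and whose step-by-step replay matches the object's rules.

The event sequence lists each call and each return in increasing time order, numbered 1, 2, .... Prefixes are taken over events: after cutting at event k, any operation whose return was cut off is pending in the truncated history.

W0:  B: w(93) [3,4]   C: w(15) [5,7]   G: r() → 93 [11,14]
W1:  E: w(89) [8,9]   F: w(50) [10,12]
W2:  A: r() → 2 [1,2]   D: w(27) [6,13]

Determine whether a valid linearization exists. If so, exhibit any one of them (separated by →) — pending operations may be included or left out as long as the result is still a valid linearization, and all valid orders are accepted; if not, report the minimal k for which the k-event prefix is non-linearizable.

events 1..13 are fine; event 14 — the response of G at time 14 — makes the prefix non-linearizable
10 orders of the 7 completed register ops respect real time; none is legal
take A, B, C, D, E, F, G: step 7 already fails, because G r() → 93 cannot occur there
take A, B, C, D, E, G, F: step 6 already fails, because G r() → 93 cannot occur there

not linearizable — minimal violating prefix: 14 events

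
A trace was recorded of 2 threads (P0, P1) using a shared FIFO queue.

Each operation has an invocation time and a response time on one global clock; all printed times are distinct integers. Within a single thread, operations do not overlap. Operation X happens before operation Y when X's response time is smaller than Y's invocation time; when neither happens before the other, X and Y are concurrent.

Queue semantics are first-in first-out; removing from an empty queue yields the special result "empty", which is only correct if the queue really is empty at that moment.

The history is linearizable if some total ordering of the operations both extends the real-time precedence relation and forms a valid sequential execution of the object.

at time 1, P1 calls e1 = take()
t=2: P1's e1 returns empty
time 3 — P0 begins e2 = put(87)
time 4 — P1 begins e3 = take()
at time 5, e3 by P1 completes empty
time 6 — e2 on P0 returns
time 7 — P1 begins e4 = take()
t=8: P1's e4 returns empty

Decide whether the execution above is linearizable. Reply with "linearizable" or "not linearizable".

not linearizable

the violation lands at event 8, e4's response at time 8: events 1..7 linearize, events 1..8 do not
2 orders of the 4 completed FIFO queue ops respect real time; none is legal
e.g. e1, e2, e3, e4: illegal at step 3, since e3 take() → empty cannot apply there
e.g. e1, e3, e2, e4: illegal at step 4, since e4 take() → empty cannot apply there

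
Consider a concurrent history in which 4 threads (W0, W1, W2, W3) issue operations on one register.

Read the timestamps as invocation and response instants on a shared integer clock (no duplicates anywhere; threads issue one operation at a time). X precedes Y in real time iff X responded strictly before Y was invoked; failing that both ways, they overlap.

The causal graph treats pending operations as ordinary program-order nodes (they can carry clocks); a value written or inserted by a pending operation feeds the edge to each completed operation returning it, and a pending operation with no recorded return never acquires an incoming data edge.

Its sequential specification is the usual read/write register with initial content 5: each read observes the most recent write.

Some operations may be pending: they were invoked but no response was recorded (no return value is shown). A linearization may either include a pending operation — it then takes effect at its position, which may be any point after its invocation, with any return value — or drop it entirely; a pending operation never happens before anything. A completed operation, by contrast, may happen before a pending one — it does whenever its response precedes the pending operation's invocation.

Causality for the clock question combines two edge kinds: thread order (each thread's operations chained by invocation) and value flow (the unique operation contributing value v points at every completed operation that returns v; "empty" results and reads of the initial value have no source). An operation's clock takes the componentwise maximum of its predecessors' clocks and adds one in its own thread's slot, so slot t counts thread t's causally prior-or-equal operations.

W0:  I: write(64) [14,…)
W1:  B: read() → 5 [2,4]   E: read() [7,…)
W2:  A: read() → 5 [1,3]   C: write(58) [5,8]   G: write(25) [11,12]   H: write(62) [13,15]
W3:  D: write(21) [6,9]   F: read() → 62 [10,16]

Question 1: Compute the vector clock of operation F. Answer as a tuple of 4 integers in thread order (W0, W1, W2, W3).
(0, 0, 4, 2)

D (invocation 6): nothing precedes it; W3's component alone gives (0, 0, 0, 1)
A (invocation 1): nothing precedes it; W2's component alone gives (0, 0, 1, 0)
B (invocation 2): nothing precedes it; W1's component alone gives (0, 1, 0, 0)
I (invocation 14): nothing precedes it; W0's component alone gives (1, 0, 0, 0)
merge at C (invoked 5): VC(A)=(0, 0, 1, 0), own-thread bump on W2 → (0, 0, 2, 0)
merge at E (invoked 7): VC(B)=(0, 1, 0, 0), own-thread bump on W1 → (0, 2, 0, 0)
merge at G (invoked 11): VC(C)=(0, 0, 2, 0), own-thread bump on W2 → (0, 0, 3, 0)
merge at H (invoked 13): VC(G)=(0, 0, 3, 0), own-thread bump on W2 → (0, 0, 4, 0)
merge at F (invoked 10): VC(D)=(0, 0, 0, 1), VC(H)=(0, 0, 4, 0), own-thread bump on W3 → (0, 0, 4, 2)
target: VC(F) = (0, 0, 4, 2)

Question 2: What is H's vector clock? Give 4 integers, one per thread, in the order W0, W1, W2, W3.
(0, 0, 4, 0)

invoked at 6, D has no predecessors; its own W3 bump gives (0, 0, 0, 1)
invoked at 1, A has no predecessors; its own W2 bump gives (0, 0, 1, 0)
invoked at 2, B has no predecessors; its own W1 bump gives (0, 1, 0, 0)
invoked at 14, I has no predecessors; its own W0 bump gives (1, 0, 0, 0)
C (invocation 5): componentwise max over VC(A)=(0, 0, 1, 0), +1 at W2, giving (0, 0, 2, 0)
E (invocation 7): componentwise max over VC(B)=(0, 1, 0, 0), +1 at W1, giving (0, 2, 0, 0)
G (invocation 11): componentwise max over VC(C)=(0, 0, 2, 0), +1 at W2, giving (0, 0, 3, 0)
H (invocation 13): componentwise max over VC(G)=(0, 0, 3, 0), +1 at W2, giving (0, 0, 4, 0)
F (invocation 10): componentwise max over VC(D)=(0, 0, 0, 1), VC(H)=(0, 0, 4, 0), +1 at W3, giving (0, 0, 4, 2)
target: VC(H) = (0, 0, 4, 0)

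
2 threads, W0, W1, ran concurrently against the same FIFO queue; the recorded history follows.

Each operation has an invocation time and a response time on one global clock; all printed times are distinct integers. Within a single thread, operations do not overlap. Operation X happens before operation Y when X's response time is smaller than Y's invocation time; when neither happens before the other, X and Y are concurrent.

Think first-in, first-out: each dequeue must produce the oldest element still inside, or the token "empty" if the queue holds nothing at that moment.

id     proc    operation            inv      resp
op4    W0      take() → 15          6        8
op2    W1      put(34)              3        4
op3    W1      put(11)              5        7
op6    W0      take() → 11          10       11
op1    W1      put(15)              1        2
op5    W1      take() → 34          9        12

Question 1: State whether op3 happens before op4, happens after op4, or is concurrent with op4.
Answer: concurrent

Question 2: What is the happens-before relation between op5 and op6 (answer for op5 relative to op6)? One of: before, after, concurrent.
Answer: concurrent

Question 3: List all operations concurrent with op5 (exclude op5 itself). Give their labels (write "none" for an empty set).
Answer: op6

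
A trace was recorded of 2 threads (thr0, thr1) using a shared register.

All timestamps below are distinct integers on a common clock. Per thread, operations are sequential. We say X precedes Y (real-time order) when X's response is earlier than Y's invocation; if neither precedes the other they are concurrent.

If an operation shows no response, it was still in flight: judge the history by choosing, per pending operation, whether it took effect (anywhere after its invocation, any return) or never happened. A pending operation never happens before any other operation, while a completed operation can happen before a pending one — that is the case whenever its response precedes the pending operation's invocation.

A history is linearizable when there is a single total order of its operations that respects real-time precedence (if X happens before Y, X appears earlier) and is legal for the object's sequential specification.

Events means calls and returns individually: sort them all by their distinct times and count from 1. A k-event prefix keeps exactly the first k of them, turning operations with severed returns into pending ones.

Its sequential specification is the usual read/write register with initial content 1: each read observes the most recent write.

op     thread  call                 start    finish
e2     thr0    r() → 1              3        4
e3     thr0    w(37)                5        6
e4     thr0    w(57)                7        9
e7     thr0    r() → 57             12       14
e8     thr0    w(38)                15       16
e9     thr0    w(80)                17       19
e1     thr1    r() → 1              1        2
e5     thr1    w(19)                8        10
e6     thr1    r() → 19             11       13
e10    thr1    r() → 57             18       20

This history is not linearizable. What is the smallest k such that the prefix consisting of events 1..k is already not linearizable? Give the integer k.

14

events 1..13 are linearizable; a witness order is e1, e2, e3, e4, e5, e6:
step 1: e1 r() → 1 — value 1
step 2: e2 r() → 1 — value 1
step 3: e3 w(37) — value 37
step 4: e4 w(57) — value 57
step 5: e5 w(19) — value 19
step 6: e6 r() → 19 — value 19
include event 14 — e7 responding at 14 — and every candidate order breaks
one such order, e1, e2, e3, e4, e5, e6, e7, breaks at step 7 where e7 r() → 57 is illegal
one such order, e1, e2, e3, e4, e5, e7, e6, breaks at step 6 where e7 r() → 57 is illegal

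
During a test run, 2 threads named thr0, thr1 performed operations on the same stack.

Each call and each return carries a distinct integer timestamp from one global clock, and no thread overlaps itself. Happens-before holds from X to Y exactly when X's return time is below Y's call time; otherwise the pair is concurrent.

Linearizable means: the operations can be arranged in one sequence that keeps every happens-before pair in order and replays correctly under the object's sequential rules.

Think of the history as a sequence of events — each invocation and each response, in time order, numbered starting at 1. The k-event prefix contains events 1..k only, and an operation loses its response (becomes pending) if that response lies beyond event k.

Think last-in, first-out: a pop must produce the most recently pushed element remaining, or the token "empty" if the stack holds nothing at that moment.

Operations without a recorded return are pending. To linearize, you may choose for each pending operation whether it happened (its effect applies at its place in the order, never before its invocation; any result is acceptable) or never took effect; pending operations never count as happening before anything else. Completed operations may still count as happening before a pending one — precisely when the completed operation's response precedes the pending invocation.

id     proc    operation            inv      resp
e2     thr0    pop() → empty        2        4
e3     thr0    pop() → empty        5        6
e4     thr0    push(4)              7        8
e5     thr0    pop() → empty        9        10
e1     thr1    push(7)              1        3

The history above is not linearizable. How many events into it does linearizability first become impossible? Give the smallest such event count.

6

one valid order for events 1..5 is e2, e1:
1. e2 pop() → empty, leaving stack <>
2. e1 push(7), leaving stack <7>
event 6 — e3's response, time 6 — after it, nothing linearizes
one such order, e1, e2, e3, breaks at step 2 where e2 pop() → empty is illegal
one such order, e2, e1, e3, breaks at step 3 where e3 pop() → empty is illegal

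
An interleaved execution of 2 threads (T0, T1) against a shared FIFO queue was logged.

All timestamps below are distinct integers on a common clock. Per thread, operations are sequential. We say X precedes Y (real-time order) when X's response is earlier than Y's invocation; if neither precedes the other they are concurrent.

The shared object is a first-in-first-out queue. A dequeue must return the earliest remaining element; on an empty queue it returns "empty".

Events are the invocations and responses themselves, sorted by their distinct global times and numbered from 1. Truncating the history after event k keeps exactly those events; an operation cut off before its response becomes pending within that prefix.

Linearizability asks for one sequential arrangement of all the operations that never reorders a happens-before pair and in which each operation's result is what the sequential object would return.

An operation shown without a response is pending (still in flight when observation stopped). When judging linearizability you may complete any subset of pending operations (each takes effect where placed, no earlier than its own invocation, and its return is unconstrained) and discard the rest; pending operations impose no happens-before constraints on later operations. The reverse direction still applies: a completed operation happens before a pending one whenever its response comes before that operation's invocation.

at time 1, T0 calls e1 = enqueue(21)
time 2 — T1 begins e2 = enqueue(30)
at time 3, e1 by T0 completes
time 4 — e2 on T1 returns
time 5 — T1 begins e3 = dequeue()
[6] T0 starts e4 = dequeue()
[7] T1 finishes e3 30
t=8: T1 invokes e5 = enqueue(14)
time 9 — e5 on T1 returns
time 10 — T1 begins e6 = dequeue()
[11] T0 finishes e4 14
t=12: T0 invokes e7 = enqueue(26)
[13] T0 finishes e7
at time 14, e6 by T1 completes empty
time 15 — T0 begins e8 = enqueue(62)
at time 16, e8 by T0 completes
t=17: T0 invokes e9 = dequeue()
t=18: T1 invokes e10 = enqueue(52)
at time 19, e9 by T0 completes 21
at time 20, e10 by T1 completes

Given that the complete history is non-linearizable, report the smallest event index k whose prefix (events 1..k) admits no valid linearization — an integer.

14

a valid linearization of events 1..13 exists, for instance e2, e1, e3, e5, e6, e4, e7:
after step 1 (e2 enqueue(30)): queue <30>
after step 2 (e1 enqueue(21)): queue <30,21>
after step 3 (e3 dequeue() → 30): queue <21>
after step 4 (e5 enqueue(14)): queue <21,14>
after step 5 (e6 dequeue() (pending, included)): queue <14>
after step 6 (e4 dequeue() → 14): queue <>
after step 7 (e7 enqueue(26)): queue <26>
event 14 — e6's response, time 14 — after it, nothing linearizes
sample order e1, e2, e3, e4, e5, e6, e7 stalls at step 3 — e3 dequeue() → 30 has no legal effect
sample order e1, e2, e3, e4, e5, e7, e6 stalls at step 3 — e3 dequeue() → 30 has no legal effect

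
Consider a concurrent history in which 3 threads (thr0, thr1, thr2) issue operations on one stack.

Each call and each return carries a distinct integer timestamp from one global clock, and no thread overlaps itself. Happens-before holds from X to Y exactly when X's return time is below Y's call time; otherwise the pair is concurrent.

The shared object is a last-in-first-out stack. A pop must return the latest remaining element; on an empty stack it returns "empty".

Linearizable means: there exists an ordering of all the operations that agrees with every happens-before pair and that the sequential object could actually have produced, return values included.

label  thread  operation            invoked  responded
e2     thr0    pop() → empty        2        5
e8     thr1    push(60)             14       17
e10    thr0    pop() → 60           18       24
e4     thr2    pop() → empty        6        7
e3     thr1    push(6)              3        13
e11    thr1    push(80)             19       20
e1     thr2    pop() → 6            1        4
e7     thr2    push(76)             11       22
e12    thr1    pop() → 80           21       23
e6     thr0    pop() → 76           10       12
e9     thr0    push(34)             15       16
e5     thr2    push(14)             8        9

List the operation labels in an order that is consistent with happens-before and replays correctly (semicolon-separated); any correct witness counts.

after step 1 (e2 pop() → empty): stack <>
after step 2 (e3 push(6)): stack <6>
after step 3 (e1 pop() → 6): stack <>
after step 4 (e4 pop() → empty): stack <>
after step 5 (e5 push(14)): stack <14>
after step 6 (e7 push(76)): stack <14,76>
after step 7 (e6 pop() → 76): stack <14>
after step 8 (e9 push(34)): stack <14,34>
after step 9 (e8 push(60)): stack <14,34,60>
after step 10 (e10 pop() → 60): stack <14,34>
after step 11 (e11 push(80)): stack <14,34,80>
after step 12 (e12 pop() → 80): stack <14,34>

e2; e3; e1; e4; e5; e7; e6; e9; e8; e10; e11; e12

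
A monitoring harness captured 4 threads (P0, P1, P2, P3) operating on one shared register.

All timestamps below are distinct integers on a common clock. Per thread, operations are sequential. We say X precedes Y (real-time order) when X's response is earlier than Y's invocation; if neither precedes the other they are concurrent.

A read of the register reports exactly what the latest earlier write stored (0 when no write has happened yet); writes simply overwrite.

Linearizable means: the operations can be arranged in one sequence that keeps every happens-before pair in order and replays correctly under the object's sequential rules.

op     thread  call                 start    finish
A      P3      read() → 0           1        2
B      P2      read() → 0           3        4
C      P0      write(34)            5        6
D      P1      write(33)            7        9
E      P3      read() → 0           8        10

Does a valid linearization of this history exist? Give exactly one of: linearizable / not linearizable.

not linearizable

already the first 10 events (up to E's response at time 10) admit no linearization; the first 9 still do
all 2 real-time-respecting orders fail — 5 completed register operations, no legal replay
e.g. A, B, C, D, E: illegal at step 5, since E read() → 0 cannot apply there
e.g. A, B, C, E, D: illegal at step 4, since E read() → 0 cannot apply there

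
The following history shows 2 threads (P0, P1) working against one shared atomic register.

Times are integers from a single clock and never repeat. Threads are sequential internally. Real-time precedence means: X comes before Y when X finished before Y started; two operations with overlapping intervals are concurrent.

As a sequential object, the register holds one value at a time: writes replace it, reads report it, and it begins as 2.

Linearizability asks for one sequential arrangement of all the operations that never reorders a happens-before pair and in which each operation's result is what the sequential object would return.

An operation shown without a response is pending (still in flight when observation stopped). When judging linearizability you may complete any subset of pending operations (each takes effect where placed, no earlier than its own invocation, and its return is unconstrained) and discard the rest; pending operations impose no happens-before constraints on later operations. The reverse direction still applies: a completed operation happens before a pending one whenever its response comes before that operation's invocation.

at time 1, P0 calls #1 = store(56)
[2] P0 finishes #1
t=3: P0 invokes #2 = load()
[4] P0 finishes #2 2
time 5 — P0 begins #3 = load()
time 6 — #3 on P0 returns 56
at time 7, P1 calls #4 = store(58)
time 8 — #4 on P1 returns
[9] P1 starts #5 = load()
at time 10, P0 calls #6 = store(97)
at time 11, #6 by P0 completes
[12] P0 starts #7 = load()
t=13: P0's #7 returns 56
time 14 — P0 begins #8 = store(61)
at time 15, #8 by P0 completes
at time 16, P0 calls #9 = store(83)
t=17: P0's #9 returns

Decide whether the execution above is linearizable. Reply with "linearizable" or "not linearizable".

through event 3 a valid linearization exists; event 4 (#2 responding at time 4) ends that
the sole real-time-consistent order of 2 completed operations fails the atomic register replay
one such order, #1, #2, breaks at step 2 where #2 load() → 2 is illegal

not linearizable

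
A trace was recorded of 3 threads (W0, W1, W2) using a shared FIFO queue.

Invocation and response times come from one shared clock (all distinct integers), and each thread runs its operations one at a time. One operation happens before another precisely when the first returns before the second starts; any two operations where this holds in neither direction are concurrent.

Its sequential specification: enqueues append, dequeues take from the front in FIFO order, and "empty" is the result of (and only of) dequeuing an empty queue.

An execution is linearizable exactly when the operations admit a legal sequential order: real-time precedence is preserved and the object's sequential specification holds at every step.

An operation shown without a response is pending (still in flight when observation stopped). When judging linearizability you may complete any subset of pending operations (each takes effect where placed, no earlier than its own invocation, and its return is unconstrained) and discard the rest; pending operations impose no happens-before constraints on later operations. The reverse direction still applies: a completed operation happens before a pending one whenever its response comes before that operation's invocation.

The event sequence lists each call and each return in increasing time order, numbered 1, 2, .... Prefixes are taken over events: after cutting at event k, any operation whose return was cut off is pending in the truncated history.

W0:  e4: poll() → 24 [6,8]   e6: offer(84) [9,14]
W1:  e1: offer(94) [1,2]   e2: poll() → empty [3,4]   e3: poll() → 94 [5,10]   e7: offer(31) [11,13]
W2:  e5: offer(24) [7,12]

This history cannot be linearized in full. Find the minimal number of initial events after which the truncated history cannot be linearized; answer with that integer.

4

one valid order for events 1..3 is e1:
step 1: e1 offer(94) — queue <94>
with event 4 included (e2 responding at time 4), all real-time-consistent orders fail
for example e1, e2 fails at step 2: e2 poll() → empty is not legal there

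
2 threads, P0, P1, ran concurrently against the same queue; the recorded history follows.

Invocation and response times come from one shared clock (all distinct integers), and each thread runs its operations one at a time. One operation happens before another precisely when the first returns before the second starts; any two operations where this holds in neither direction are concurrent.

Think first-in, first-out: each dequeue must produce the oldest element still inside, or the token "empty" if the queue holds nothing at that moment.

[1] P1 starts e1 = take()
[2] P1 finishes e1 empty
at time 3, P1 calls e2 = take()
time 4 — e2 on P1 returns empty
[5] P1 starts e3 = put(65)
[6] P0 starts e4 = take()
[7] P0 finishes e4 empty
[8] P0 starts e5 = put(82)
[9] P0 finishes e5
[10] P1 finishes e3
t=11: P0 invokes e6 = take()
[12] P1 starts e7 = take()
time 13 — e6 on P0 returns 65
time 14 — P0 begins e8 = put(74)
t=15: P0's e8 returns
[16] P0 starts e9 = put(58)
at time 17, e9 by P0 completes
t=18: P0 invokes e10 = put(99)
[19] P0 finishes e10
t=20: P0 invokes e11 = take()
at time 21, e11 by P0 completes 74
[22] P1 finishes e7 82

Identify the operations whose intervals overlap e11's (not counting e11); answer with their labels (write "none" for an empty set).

e11 runs from 20 to 21; window-overlapping ops are concurrent
e1 [1,2]: before
e2 [3,4]: before
e3 [5,10]: before
e4 [6,7]: before
e5 [8,9]: before
e6 [11,13]: before
e7 [12,22]: concurrent
e8 [14,15]: before
e9 [16,17]: before
e10 [18,19]: before

e7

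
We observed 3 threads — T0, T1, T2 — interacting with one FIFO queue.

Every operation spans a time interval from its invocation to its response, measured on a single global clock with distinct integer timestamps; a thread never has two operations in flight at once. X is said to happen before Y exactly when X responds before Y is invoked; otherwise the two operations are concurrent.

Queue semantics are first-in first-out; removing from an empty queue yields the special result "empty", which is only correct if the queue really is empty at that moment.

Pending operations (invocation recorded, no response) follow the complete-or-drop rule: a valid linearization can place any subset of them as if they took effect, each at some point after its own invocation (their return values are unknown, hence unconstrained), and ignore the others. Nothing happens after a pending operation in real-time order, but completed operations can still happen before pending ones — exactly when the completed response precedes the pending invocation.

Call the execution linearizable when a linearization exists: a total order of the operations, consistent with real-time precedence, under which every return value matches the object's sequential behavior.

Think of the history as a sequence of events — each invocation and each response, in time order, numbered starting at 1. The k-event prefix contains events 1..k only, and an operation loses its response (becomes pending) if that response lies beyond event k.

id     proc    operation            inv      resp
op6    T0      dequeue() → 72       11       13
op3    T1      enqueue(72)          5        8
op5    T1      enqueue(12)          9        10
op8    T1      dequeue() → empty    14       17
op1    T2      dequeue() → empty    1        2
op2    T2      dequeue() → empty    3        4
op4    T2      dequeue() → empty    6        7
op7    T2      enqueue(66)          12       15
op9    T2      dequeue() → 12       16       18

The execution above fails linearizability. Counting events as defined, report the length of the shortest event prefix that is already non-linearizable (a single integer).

events 1..16 are linearizable, e.g. via op1, op2, op4, op3, op5, op6, op7:
after step 1 (op1 dequeue() → empty): queue <>
after step 2 (op2 dequeue() → empty): queue <>
after step 3 (op4 dequeue() → empty): queue <>
after step 4 (op3 enqueue(72)): queue <72>
after step 5 (op5 enqueue(12)): queue <72,12>
after step 6 (op6 dequeue() → 72): queue <12>
after step 7 (op7 enqueue(66)): queue <12,66>
adding event 17 (op8 responds at 17) leaves no legal real-time order
no escape via the 1 pending operation (op9): every completion choice fails
for example op1, op2, op3, op4, op5, op6, op7, op8 (pending dropped) fails at step 4: op4 dequeue() → empty is not legal there
for example op1, op2, op3, op4, op5, op6, op8, op7 (pending dropped) fails at step 4: op4 dequeue() → empty is not legal there

17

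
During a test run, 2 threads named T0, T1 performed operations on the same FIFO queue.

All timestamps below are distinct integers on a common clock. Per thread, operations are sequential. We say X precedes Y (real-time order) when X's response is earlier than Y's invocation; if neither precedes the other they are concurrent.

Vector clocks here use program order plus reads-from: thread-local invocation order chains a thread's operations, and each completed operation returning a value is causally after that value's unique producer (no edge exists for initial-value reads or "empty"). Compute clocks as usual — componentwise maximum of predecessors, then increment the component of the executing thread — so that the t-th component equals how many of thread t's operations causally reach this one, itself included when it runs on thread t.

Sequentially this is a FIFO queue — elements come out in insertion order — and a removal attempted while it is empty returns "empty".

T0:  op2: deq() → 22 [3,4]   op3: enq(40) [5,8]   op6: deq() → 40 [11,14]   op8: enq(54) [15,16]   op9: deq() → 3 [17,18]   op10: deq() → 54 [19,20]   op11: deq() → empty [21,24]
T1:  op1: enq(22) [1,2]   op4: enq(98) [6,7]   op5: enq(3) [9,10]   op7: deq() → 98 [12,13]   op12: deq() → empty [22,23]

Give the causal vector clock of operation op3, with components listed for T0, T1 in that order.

root op op1, invoked 1: fresh clock plus T1's own tick → (0, 1)
op4, invoked 6, takes VC(op1)=(0, 1) under max, adds 1 for T1 → (0, 2)
op2, invoked 3, takes VC(op1)=(0, 1) under max, adds 1 for T0 → (1, 1)
op5, invoked 9, takes VC(op4)=(0, 2) under max, adds 1 for T1 → (0, 3)
op3, invoked 5, takes VC(op2)=(1, 1) under max, adds 1 for T0 → (2, 1)
op7, invoked 12, takes VC(op4)=(0, 2), VC(op5)=(0, 3) under max, adds 1 for T1 → (0, 4)
op6, invoked 11, takes VC(op3)=(2, 1) under max, adds 1 for T0 → (3, 1)
op12, invoked 22, takes VC(op7)=(0, 4) under max, adds 1 for T1 → (0, 5)
op8, invoked 15, takes VC(op6)=(3, 1) under max, adds 1 for T0 → (4, 1)
op9, invoked 17, takes VC(op5)=(0, 3), VC(op8)=(4, 1) under max, adds 1 for T0 → (5, 3)
op10, invoked 19, takes VC(op8)=(4, 1), VC(op9)=(5, 3) under max, adds 1 for T0 → (6, 3)
op11, invoked 21, takes VC(op10)=(6, 3) under max, adds 1 for T0 → (7, 3)
target: VC(op3) = (2, 1)

(2, 1)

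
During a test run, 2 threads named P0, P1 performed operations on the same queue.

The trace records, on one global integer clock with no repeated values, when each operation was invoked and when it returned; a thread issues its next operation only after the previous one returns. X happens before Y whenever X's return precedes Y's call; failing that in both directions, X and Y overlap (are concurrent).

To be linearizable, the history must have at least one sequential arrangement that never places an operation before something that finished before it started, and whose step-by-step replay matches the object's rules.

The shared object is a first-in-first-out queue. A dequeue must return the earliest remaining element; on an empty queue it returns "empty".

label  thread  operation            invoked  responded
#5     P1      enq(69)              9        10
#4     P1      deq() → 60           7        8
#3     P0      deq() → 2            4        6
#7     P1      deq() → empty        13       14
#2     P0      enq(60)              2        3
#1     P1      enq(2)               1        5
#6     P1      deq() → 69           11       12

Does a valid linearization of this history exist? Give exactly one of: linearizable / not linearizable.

linearizable

one valid linearization: #1, #2, #3, #4, #5, #6, #7
after step 1 (#1 enq(2)): queue <2>
after step 2 (#2 enq(60)): queue <2,60>
after step 3 (#3 deq() → 2): queue <60>
after step 4 (#4 deq() → 60): queue <>
after step 5 (#5 enq(69)): queue <69>
after step 6 (#6 deq() → 69): queue <>
after step 7 (#7 deq() → empty): queue <>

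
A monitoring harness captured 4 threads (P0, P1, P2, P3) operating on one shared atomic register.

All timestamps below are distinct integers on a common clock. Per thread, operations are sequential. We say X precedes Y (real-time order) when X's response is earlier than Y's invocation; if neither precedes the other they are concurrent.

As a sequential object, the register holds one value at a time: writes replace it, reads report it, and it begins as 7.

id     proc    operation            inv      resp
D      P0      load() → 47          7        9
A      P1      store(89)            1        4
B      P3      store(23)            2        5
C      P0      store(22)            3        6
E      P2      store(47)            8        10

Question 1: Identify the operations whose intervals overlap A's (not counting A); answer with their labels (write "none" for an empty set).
B, C

A spans [1,4]; an op avoiding the whole window 1..4 is ordered, any other is concurrent
B [2,5]: concurrent
C [3,6]: concurrent
D [7,9]: after
E [8,10]: after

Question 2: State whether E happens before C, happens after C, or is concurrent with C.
after

E spans [8,10], C spans [3,6]
resp(C)=6 < inv(E)=8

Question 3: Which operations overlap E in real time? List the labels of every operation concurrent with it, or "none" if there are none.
D

E runs from 8 to 10; window-overlapping ops are concurrent
A [1,4]: before
B [2,5]: before
C [3,6]: before
D [7,9]: concurrent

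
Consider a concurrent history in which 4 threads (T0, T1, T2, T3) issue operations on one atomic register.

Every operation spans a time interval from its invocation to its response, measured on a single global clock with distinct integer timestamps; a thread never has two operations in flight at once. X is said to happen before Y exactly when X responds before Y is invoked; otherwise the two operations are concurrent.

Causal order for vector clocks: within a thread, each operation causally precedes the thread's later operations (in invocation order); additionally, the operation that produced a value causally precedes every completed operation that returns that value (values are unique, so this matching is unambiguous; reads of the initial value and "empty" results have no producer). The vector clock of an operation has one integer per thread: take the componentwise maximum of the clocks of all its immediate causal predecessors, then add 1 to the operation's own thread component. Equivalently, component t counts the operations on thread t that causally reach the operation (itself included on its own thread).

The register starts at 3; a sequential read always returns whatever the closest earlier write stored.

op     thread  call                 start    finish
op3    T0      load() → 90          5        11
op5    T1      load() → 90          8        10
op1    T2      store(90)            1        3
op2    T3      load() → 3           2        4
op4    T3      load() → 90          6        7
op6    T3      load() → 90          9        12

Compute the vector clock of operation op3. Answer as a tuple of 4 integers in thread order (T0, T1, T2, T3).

(1, 0, 1, 0)

VC(op2, invoked at 2): no causal predecessors; +1 on T3 → (0, 0, 0, 1)
VC(op1, invoked at 1): no causal predecessors; +1 on T2 → (0, 0, 1, 0)
op5 (invocation 8): componentwise max over VC(op1)=(0, 0, 1, 0), +1 at T1, giving (0, 1, 1, 0)
op3 (invocation 5): componentwise max over VC(op1)=(0, 0, 1, 0), +1 at T0, giving (1, 0, 1, 0)
op4 (invocation 6): componentwise max over VC(op1)=(0, 0, 1, 0), VC(op2)=(0, 0, 0, 1), +1 at T3, giving (0, 0, 1, 2)
op6 (invocation 9): componentwise max over VC(op1)=(0, 0, 1, 0), VC(op4)=(0, 0, 1, 2), +1 at T3, giving (0, 0, 1, 3)
target: VC(op3) = (1, 0, 1, 0)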